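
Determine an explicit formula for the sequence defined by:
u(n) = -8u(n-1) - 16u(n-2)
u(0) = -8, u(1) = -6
Characteristic equation: x² + 8x + 16 = 0, which is (x - (-4))².
Repeated root r = -4.
General solution: u(n) = (A + Bn)·(-4)^n.
From u(0) = -8: A = -8.
From u(1) = -6: (A + B)·(-4) = -6 ⇒ B = \frac{19}{2}.
So u(n) = \left(\frac{19 n}{2} - 8\right) \cdot (-4)^n.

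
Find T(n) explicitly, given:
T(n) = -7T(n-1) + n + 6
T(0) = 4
First-order linear with linear forcing.
Homogeneous solution: T_h(n) = A·(-7)^n.
Try particular T_p(n) = pn + q. Substituting:
  pn + q = -7(p(n-1) + q) + n + 6.
Matching the n-coefficient: p = -7p + 1 ⇒ p = \frac{1}{8}.
Matching constants: q = 7p - 7q + 6 ⇒ q = \frac{55}{64}.
General: T(n) = A·(-7)^n + \frac{n}{8} + \frac{55}{64}.
Apply T(0) = 4: A + \frac{55}{64} = 4 ⇒ A = \frac{201}{64}.
So T(n) = \frac{201 \left(-7\right)^{n}}{64} + \frac{n}{8} + \frac{55}{64}.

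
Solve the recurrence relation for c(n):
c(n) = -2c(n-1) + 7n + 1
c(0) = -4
First-order linear with linear forcing.
Homogeneous solution: c_h(n) = A·(-2)^n.
Try particular c_p(n) = pn + q. Substituting:
  pn + q = -2(p(n-1) + q) + 7n + 1.
Matching the n-coefficient: p = -2p + 7 ⇒ p = \frac{7}{3}.
Matching constants: q = 2p - 2q + 1 ⇒ q = \frac{17}{9}.
General: c(n) = A·(-2)^n + \frac{7 n}{3} + \frac{17}{9}.
Apply c(0) = -4: A + \frac{17}{9} = -4 ⇒ A = - \frac{53}{9}.
So c(n) = - \frac{53 \left(-2\right)^{n}}{9} + \frac{7 n}{3} + \frac{17}{9}.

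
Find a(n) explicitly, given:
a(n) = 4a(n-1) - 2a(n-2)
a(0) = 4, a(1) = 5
Characteristic equation: x² - 4x + 2 = 0.
Discriminant Δ = (4)² + 4·(-2) = 8.
Roots r₁,₂ = (4 ± √8)/2, so r₁ = \sqrt{2} + 2, r₂ = 2 - \sqrt{2}.
General solution: a(n) = A·r₁^n + B·r₂^n.
From the initial conditions, A + B = 4 and r₁A + r₂B = 5.
Since r₁ - r₂ = √8: A = (5 - (4)r₂)/√8 = 2 - \frac{3 \sqrt{2}}{4}, and B = 4 - A = \frac{3 \sqrt{2}}{4} + 2.
So a(n) = \left(2 - \frac{3 \sqrt{2}}{4}\right)\left(\sqrt{2} + 2\right)^n + \left(\frac{3 \sqrt{2}}{4} + 2\right)\left(2 - \sqrt{2}\right)^n.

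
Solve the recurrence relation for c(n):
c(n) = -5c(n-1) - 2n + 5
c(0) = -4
First-order linear with linear forcing.
Homogeneous solution: c_h(n) = A·(-5)^n.
Try particular c_p(n) = pn + q. Substituting:
  pn + q = -5(p(n-1) + q) - 2n + 5.
Matching the n-coefficient: p = -5p - 2 ⇒ p = - \frac{1}{3}.
Matching constants: q = 5p - 5q + 5 ⇒ q = \frac{5}{9}.
General: c(n) = A·(-5)^n - \frac{n}{3} + \frac{5}{9}.
Apply c(0) = -4: A + \frac{5}{9} = -4 ⇒ A = - \frac{41}{9}.
So c(n) = - \frac{41 \left(-5\right)^{n}}{9} - \frac{n}{3} + \frac{5}{9}.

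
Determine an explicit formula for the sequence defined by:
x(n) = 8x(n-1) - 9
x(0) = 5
First-order linear non-homogeneous.
Homogeneous solution: x_h(n) = A·(8)^n.
Try constant particular solution x_p = K: K = 8K - 9 ⇒ K = \frac{9}{7}.
General: x(n) = A·(8)^n + \frac{9}{7}.
Apply x(0) = 5: A + \frac{9}{7} = 5 ⇒ A = \frac{26}{7}.
So x(n) = \frac{26 \cdot 8^{n}}{7} + \frac{9}{7}.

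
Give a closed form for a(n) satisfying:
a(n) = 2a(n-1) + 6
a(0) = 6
First-order linear non-homogeneous.
Homogeneous solution: a_h(n) = A·(2)^n.
Try constant particular solution a_p = K: K = 2K + 6 ⇒ K = -6.
General: a(n) = A·(2)^n - 6.
Apply a(0) = 6: A - 6 = 6 ⇒ A = 12.
So a(n) = 12 \cdot 2^{n} - 6.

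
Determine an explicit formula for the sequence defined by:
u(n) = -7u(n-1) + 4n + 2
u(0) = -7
First-order linear with linear forcing.
Homogeneous solution: u_h(n) = A·(-7)^n.
Try particular u_p(n) = pn + q. Substituting:
  pn + q = -7(p(n-1) + q) + 4n + 2.
Matching the n-coefficient: p = -7p + 4 ⇒ p = \frac{1}{2}.
Matching constants: q = 7p - 7q + 2 ⇒ q = \frac{11}{16}.
General: u(n) = A·(-7)^n + \frac{n}{2} + \frac{11}{16}.
Apply u(0) = -7: A + \frac{11}{16} = -7 ⇒ A = - \frac{123}{16}.
So u(n) = - \frac{123 \left(-7\right)^{n}}{16} + \frac{n}{2} + \frac{11}{16}.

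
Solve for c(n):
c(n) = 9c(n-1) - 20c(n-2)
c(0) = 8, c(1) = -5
Characteristic equation: x² - 9x + 20 = 0, which factors as (x - (5))(x - (4)) = 0.
Roots r₁ = 5, r₂ = 4 (distinct).
General solution: c(n) = A·(5)^n + B·(4)^n.
From c(0) = 8: A + B = 8.
From c(1) = -5: 5A + 4B = -5.
Solving: A = -37, B = 45.
So c(n) = 45 \cdot 4^{n} - 37 \cdot 5^{n}.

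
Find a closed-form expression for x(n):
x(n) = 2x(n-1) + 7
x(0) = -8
First-order linear non-homogeneous.
Homogeneous solution: x_h(n) = A·(2)^n.
Try constant particular solution x_p = K: K = 2K + 7 ⇒ K = -7.
General: x(n) = A·(2)^n - 7.
Apply x(0) = -8: A - 7 = -8 ⇒ A = -1.
So x(n) = - 2^{n} - 7.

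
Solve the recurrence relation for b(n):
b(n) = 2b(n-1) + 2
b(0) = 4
First-order linear non-homogeneous.
Homogeneous solution: b_h(n) = A·(2)^n.
Try constant particular solution b_p = K: K = 2K + 2 ⇒ K = -2.
General: b(n) = A·(2)^n - 2.
Apply b(0) = 4: A - 2 = 4 ⇒ A = 6.
So b(n) = 6 \cdot 2^{n} - 2.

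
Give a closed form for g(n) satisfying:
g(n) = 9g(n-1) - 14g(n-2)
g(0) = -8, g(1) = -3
Characteristic equation: x² - 9x + 14 = 0, which factors as (x - (2))(x - (7)) = 0.
Roots r₁ = 2, r₂ = 7 (distinct).
General solution: g(n) = A·(2)^n + B·(7)^n.
From g(0) = -8: A + B = -8.
From g(1) = -3: 2A + 7B = -3.
Solving: A = - \frac{53}{5}, B = \frac{13}{5}.
So g(n) = - \frac{53 \cdot 2^{n}}{5} + \frac{13 \cdot 7^{n}}{5}.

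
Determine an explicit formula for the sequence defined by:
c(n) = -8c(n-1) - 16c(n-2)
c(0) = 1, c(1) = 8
Characteristic equation: x² + 8x + 16 = 0, which is (x - (-4))².
Repeated root r = -4.
General solution: c(n) = (A + Bn)·(-4)^n.
From c(0) = 1: A = 1.
From c(1) = 8: (A + B)·(-4) = 8 ⇒ B = -3.
So c(n) = \left(1 - 3 n\right) \cdot (-4)^n.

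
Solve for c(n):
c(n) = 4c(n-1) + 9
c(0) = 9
First-order linear non-homogeneous.
Homogeneous solution: c_h(n) = A·(4)^n.
Try constant particular solution c_p = K: K = 4K + 9 ⇒ K = -3.
General: c(n) = A·(4)^n - 3.
Apply c(0) = 9: A - 3 = 9 ⇒ A = 12.
So c(n) = 12 \cdot 4^{n} - 3.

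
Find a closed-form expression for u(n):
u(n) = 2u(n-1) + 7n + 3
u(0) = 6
First-order linear with linear forcing.
Homogeneous solution: u_h(n) = A·(2)^n.
Try particular u_p(n) = pn + q. Substituting:
  pn + q = 2(p(n-1) + q) + 7n + 3.
Matching the n-coefficient: p = 2p + 7 ⇒ p = -7.
Matching constants: q = -2p + 2q + 3 ⇒ q = -17.
General: u(n) = A·(2)^n - 7 n - 17.
Apply u(0) = 6: A - 17 = 6 ⇒ A = 23.
So u(n) = 23 \cdot 2^{n} - 7 n - 17.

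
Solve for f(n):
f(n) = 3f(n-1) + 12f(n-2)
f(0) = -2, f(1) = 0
Characteristic equation: x² - 3x - 12 = 0.
Discriminant Δ = (3)² + 4·(12) = 57.
Roots r₁,₂ = (3 ± √57)/2, so r₁ = \frac{3}{2} + \frac{\sqrt{57}}{2}, r₂ = \frac{3}{2} - \frac{\sqrt{57}}{2}.
General solution: f(n) = A·r₁^n + B·r₂^n.
From the initial conditions, A + B = -2 and r₁A + r₂B = 0.
Since r₁ - r₂ = √57: A = (0 - (-2)r₂)/√57 = -1 + \frac{\sqrt{57}}{19}, and B = -2 - A = -1 - \frac{\sqrt{57}}{19}.
So f(n) = \left(-1 + \frac{\sqrt{57}}{19}\right)\left(\frac{3}{2} + \frac{\sqrt{57}}{2}\right)^n + \left(-1 - \frac{\sqrt{57}}{19}\right)\left(\frac{3}{2} - \frac{\sqrt{57}}{2}\right)^n.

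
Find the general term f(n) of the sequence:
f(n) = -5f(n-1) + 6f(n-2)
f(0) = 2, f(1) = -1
Characteristic equation: x² + 5x - 6 = 0, which factors as (x - (-6))(x - (1)) = 0.
Roots r₁ = -6, r₂ = 1 (distinct).
General solution: f(n) = A·(-6)^n + B·(1)^n.
From f(0) = 2: A + B = 2.
From f(1) = -1: -6A + B = -1.
Solving: A = \frac{3}{7}, B = \frac{11}{7}.
So f(n) = \frac{3 \left(-6\right)^{n}}{7} + \frac{11}{7}.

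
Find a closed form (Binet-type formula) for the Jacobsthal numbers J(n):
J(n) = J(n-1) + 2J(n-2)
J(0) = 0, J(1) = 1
This is the Jacobsthal sequence.
Characteristic equation: x² - x - 2 = 0; roots r₁ = 2, r₂ = -1.
General: J(n) = A·r₁^n + B·r₂^n. Solving with J(0)=0, J(1)=1 gives A = \frac{1}{3}, B = - \frac{1}{3}.
So J(n) = - \frac{\left(-1\right)^{n}}{3} + \frac{2^{n}}{3}.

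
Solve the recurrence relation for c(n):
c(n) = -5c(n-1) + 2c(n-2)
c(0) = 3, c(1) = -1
Characteristic equation: x² + 5x - 2 = 0.
Discriminant Δ = (-5)² + 4·(2) = 33.
Roots r₁,₂ = (-5 ± √33)/2, so r₁ = - \frac{5}{2} + \frac{\sqrt{33}}{2}, r₂ = - \frac{\sqrt{33}}{2} - \frac{5}{2}.
General solution: c(n) = A·r₁^n + B·r₂^n.
From the initial conditions, A + B = 3 and r₁A + r₂B = -1.
Since r₁ - r₂ = √33: A = (-1 - (3)r₂)/√33 = \frac{13 \sqrt{33}}{66} + \frac{3}{2}, and B = 3 - A = \frac{3}{2} - \frac{13 \sqrt{33}}{66}.
So c(n) = \left(\frac{13 \sqrt{33}}{66} + \frac{3}{2}\right)\left(- \frac{5}{2} + \frac{\sqrt{33}}{2}\right)^n + \left(\frac{3}{2} - \frac{13 \sqrt{33}}{66}\right)\left(- \frac{\sqrt{33}}{2} - \frac{5}{2}\right)^n.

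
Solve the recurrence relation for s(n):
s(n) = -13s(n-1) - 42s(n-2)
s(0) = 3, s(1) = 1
Characteristic equation: x² + 13x + 42 = 0, which factors as (x - (-7))(x - (-6)) = 0.
Roots r₁ = -7, r₂ = -6 (distinct).
General solution: s(n) = A·(-7)^n + B·(-6)^n.
From s(0) = 3: A + B = 3.
From s(1) = 1: -7A - 6B = 1.
Solving: A = -19, B = 22.
So s(n) = 22 \left(-6\right)^{n} - 19 \left(-7\right)^{n}.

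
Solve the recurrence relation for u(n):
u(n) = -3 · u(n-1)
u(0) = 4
Pure geometric recurrence with ratio -3.
By induction u(n) = u(0) · (-3)^n = 4 \left(-3\right)^{n}.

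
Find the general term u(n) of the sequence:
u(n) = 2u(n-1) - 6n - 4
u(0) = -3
First-order linear with linear forcing.
Homogeneous solution: u_h(n) = A·(2)^n.
Try particular u_p(n) = pn + q. Substituting:
  pn + q = 2(p(n-1) + q) - 6n - 4.
Matching the n-coefficient: p = 2p - 6 ⇒ p = 6.
Matching constants: q = -2p + 2q - 4 ⇒ q = 16.
General: u(n) = A·(2)^n + 6 n + 16.
Apply u(0) = -3: A + 16 = -3 ⇒ A = -19.
So u(n) = - 19 \cdot 2^{n} + 6 n + 16.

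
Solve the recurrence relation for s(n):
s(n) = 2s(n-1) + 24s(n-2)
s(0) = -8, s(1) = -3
Characteristic equation: x² - 2x - 24 = 0, which factors as (x - (-4))(x - (6)) = 0.
Roots r₁ = -4, r₂ = 6 (distinct).
General solution: s(n) = A·(-4)^n + B·(6)^n.
From s(0) = -8: A + B = -8.
From s(1) = -3: -4A + 6B = -3.
Solving: A = - \frac{9}{2}, B = - \frac{7}{2}.
So s(n) = - \frac{9 \left(-4\right)^{n}}{2} - \frac{7 \cdot 6^{n}}{2}.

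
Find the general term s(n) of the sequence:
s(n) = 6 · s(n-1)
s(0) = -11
Pure geometric recurrence with ratio 6.
By induction s(n) = s(0) · (6)^n = - 11 \cdot 6^{n}.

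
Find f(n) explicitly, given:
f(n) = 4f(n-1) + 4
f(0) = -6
First-order linear non-homogeneous.
Homogeneous solution: f_h(n) = A·(4)^n.
Try constant particular solution f_p = K: K = 4K + 4 ⇒ K = - \frac{4}{3}.
General: f(n) = A·(4)^n - \frac{4}{3}.
Apply f(0) = -6: A - \frac{4}{3} = -6 ⇒ A = - \frac{14}{3}.
So f(n) = - \frac{14 \cdot 4^{n}}{3} - \frac{4}{3}.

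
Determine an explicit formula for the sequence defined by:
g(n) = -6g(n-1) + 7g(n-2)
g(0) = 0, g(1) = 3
Characteristic equation: x² + 6x - 7 = 0, which factors as (x - (1))(x - (-7)) = 0.
Roots r₁ = 1, r₂ = -7 (distinct).
General solution: g(n) = A·(1)^n + B·(-7)^n.
From g(0) = 0: A + B = 0.
From g(1) = 3: A - 7B = 3.
Solving: A = \frac{3}{8}, B = - \frac{3}{8}.
So g(n) = \frac{3}{8} - \frac{3 \left(-7\right)^{n}}{8}.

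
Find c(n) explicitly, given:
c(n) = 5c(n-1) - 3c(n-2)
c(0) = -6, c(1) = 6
Characteristic equation: x² - 5x + 3 = 0.
Discriminant Δ = (5)² + 4·(-3) = 13.
Roots r₁,₂ = (5 ± √13)/2, so r₁ = \frac{\sqrt{13}}{2} + \frac{5}{2}, r₂ = \frac{5}{2} - \frac{\sqrt{13}}{2}.
General solution: c(n) = A·r₁^n + B·r₂^n.
From the initial conditions, A + B = -6 and r₁A + r₂B = 6.
Since r₁ - r₂ = √13: A = (6 - (-6)r₂)/√13 = -3 + \frac{21 \sqrt{13}}{13}, and B = -6 - A = - \frac{21 \sqrt{13}}{13} - 3.
So c(n) = \left(-3 + \frac{21 \sqrt{13}}{13}\right)\left(\frac{\sqrt{13}}{2} + \frac{5}{2}\right)^n + \left(- \frac{21 \sqrt{13}}{13} - 3\right)\left(\frac{5}{2} - \frac{\sqrt{13}}{2}\right)^n.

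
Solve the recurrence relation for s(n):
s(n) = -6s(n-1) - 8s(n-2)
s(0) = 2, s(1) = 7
Characteristic equation: x² + 6x + 8 = 0, which factors as (x - (-4))(x - (-2)) = 0.
Roots r₁ = -4, r₂ = -2 (distinct).
General solution: s(n) = A·(-4)^n + B·(-2)^n.
From s(0) = 2: A + B = 2.
From s(1) = 7: -4A - 2B = 7.
Solving: A = - \frac{11}{2}, B = \frac{15}{2}.
So s(n) = \frac{15 \left(-2\right)^{n}}{2} - \frac{11 \left(-4\right)^{n}}{2}.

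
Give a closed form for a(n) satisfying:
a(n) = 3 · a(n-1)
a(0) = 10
Pure geometric recurrence with ratio 3.
By induction a(n) = a(0) · (3)^n = 10 \cdot 3^{n}.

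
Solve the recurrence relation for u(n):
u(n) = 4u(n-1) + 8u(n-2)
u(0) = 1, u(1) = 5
Characteristic equation: x² - 4x - 8 = 0.
Discriminant Δ = (4)² + 4·(8) = 48.
Roots r₁,₂ = (4 ± √48)/2, so r₁ = 2 + 2 \sqrt{3}, r₂ = 2 - 2 \sqrt{3}.
General solution: u(n) = A·r₁^n + B·r₂^n.
From the initial conditions, A + B = 1 and r₁A + r₂B = 5.
Since r₁ - r₂ = √48: A = (5 - (1)r₂)/√48 = \frac{\sqrt{3}}{4} + \frac{1}{2}, and B = 1 - A = \frac{1}{2} - \frac{\sqrt{3}}{4}.
So u(n) = \left(\frac{\sqrt{3}}{4} + \frac{1}{2}\right)\left(2 + 2 \sqrt{3}\right)^n + \left(\frac{1}{2} - \frac{\sqrt{3}}{4}\right)\left(2 - 2 \sqrt{3}\right)^n.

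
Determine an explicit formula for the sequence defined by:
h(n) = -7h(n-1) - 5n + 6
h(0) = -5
First-order linear with linear forcing.
Homogeneous solution: h_h(n) = A·(-7)^n.
Try particular h_p(n) = pn + q. Substituting:
  pn + q = -7(p(n-1) + q) - 5n + 6.
Matching the n-coefficient: p = -7p - 5 ⇒ p = - \frac{5}{8}.
Matching constants: q = 7p - 7q + 6 ⇒ q = \frac{13}{64}.
General: h(n) = A·(-7)^n - \frac{5 n}{8} + \frac{13}{64}.
Apply h(0) = -5: A + \frac{13}{64} = -5 ⇒ A = - \frac{333}{64}.
So h(n) = - \frac{333 \left(-7\right)^{n}}{64} - \frac{5 n}{8} + \frac{13}{64}.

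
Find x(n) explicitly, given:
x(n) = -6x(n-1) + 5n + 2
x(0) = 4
First-order linear with linear forcing.
Homogeneous solution: x_h(n) = A·(-6)^n.
Try particular x_p(n) = pn + q. Substituting:
  pn + q = -6(p(n-1) + q) + 5n + 2.
Matching the n-coefficient: p = -6p + 5 ⇒ p = \frac{5}{7}.
Matching constants: q = 6p - 6q + 2 ⇒ q = \frac{44}{49}.
General: x(n) = A·(-6)^n + \frac{5 n}{7} + \frac{44}{49}.
Apply x(0) = 4: A + \frac{44}{49} = 4 ⇒ A = \frac{152}{49}.
So x(n) = \frac{152 \left(-6\right)^{n}}{49} + \frac{5 n}{7} + \frac{44}{49}.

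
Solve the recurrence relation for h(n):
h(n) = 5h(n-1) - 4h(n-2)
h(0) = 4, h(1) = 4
Characteristic equation: x² - 5x + 4 = 0, which factors as (x - (4))(x - (1)) = 0.
Roots r₁ = 4, r₂ = 1 (distinct).
General solution: h(n) = A·(4)^n + B·(1)^n.
From h(0) = 4: A + B = 4.
From h(1) = 4: 4A + B = 4.
Solving: A = 0, B = 4.
So h(n) = 4.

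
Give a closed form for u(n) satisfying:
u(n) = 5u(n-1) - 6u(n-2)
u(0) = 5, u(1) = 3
Characteristic equation: x² - 5x + 6 = 0, which factors as (x - (3))(x - (2)) = 0.
Roots r₁ = 3, r₂ = 2 (distinct).
General solution: u(n) = A·(3)^n + B·(2)^n.
From u(0) = 5: A + B = 5.
From u(1) = 3: 3A + 2B = 3.
Solving: A = -7, B = 12.
So u(n) = 12 \cdot 2^{n} - 7 \cdot 3^{n}.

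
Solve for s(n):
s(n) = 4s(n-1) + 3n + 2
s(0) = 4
First-order linear with linear forcing.
Homogeneous solution: s_h(n) = A·(4)^n.
Try particular s_p(n) = pn + q. Substituting:
  pn + q = 4(p(n-1) + q) + 3n + 2.
Matching the n-coefficient: p = 4p + 3 ⇒ p = -1.
Matching constants: q = -4p + 4q + 2 ⇒ q = -2.
General: s(n) = A·(4)^n - n - 2.
Apply s(0) = 4: A - 2 = 4 ⇒ A = 6.
So s(n) = 6 \cdot 4^{n} - n - 2.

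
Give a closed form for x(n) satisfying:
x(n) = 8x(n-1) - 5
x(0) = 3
First-order linear non-homogeneous.
Homogeneous solution: x_h(n) = A·(8)^n.
Try constant particular solution x_p = K: K = 8K - 5 ⇒ K = \frac{5}{7}.
General: x(n) = A·(8)^n + \frac{5}{7}.
Apply x(0) = 3: A + \frac{5}{7} = 3 ⇒ A = \frac{16}{7}.
So x(n) = \frac{16 \cdot 8^{n}}{7} + \frac{5}{7}.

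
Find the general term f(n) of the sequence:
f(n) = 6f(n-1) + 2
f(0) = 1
First-order linear non-homogeneous.
Homogeneous solution: f_h(n) = A·(6)^n.
Try constant particular solution f_p = K: K = 6K + 2 ⇒ K = - \frac{2}{5}.
General: f(n) = A·(6)^n - \frac{2}{5}.
Apply f(0) = 1: A - \frac{2}{5} = 1 ⇒ A = \frac{7}{5}.
So f(n) = \frac{7 \cdot 6^{n}}{5} - \frac{2}{5}.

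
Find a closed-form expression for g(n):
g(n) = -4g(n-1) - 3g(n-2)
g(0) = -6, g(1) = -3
Characteristic equation: x² + 4x + 3 = 0, which factors as (x - (-3))(x - (-1)) = 0.
Roots r₁ = -3, r₂ = -1 (distinct).
General solution: g(n) = A·(-3)^n + B·(-1)^n.
From g(0) = -6: A + B = -6.
From g(1) = -3: -3A - B = -3.
Solving: A = \frac{9}{2}, B = - \frac{21}{2}.
So g(n) = - \frac{21 \left(-1\right)^{n}}{2} + \frac{9 \left(-3\right)^{n}}{2}.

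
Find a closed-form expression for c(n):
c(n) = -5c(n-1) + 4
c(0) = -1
First-order linear non-homogeneous.
Homogeneous solution: c_h(n) = A·(-5)^n.
Try constant particular solution c_p = K: K = -5K + 4 ⇒ K = \frac{2}{3}.
General: c(n) = A·(-5)^n + \frac{2}{3}.
Apply c(0) = -1: A + \frac{2}{3} = -1 ⇒ A = - \frac{5}{3}.
So c(n) = \frac{2}{3} - \frac{5 \left(-5\right)^{n}}{3}.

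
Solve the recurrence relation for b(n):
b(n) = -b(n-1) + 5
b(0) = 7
First-order linear non-homogeneous.
Homogeneous solution: b_h(n) = A·(-1)^n.
Try constant particular solution b_p = K: K = -K + 5 ⇒ K = \frac{5}{2}.
General: b(n) = A·(-1)^n + \frac{5}{2}.
Apply b(0) = 7: A + \frac{5}{2} = 7 ⇒ A = \frac{9}{2}.
So b(n) = \frac{9 \left(-1\right)^{n}}{2} + \frac{5}{2}.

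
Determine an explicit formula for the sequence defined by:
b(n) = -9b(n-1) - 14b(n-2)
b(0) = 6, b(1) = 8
Characteristic equation: x² + 9x + 14 = 0, which factors as (x - (-7))(x - (-2)) = 0.
Roots r₁ = -7, r₂ = -2 (distinct).
General solution: b(n) = A·(-7)^n + B·(-2)^n.
From b(0) = 6: A + B = 6.
From b(1) = 8: -7A - 2B = 8.
Solving: A = -4, B = 10.
So b(n) = 10 \left(-2\right)^{n} - 4 \left(-7\right)^{n}.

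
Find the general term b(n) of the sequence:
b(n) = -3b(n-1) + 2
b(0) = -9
First-order linear non-homogeneous.
Homogeneous solution: b_h(n) = A·(-3)^n.
Try constant particular solution b_p = K: K = -3K + 2 ⇒ K = \frac{1}{2}.
General: b(n) = A·(-3)^n + \frac{1}{2}.
Apply b(0) = -9: A + \frac{1}{2} = -9 ⇒ A = - \frac{19}{2}.
So b(n) = \frac{1}{2} - \frac{19 \left(-3\right)^{n}}{2}.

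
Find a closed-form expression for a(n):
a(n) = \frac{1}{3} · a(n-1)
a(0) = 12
Pure geometric recurrence with ratio \frac{1}{3}.
By induction a(n) = a(0) · (\frac{1}{3})^n = 12 \cdot 3^{- n}.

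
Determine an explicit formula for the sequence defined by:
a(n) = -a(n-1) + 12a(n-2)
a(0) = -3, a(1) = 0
Characteristic equation: x² + x - 12 = 0, which factors as (x - (3))(x - (-4)) = 0.
Roots r₁ = 3, r₂ = -4 (distinct).
General solution: a(n) = A·(3)^n + B·(-4)^n.
From a(0) = -3: A + B = -3.
From a(1) = 0: 3A - 4B = 0.
Solving: A = - \frac{12}{7}, B = - \frac{9}{7}.
So a(n) = - \frac{9 \left(-4\right)^{n}}{7} - \frac{12 \cdot 3^{n}}{7}.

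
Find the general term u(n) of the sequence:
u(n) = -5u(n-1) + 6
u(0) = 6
First-order linear non-homogeneous.
Homogeneous solution: u_h(n) = A·(-5)^n.
Try constant particular solution u_p = K: K = -5K + 6 ⇒ K = 1.
General: u(n) = A·(-5)^n + 1.
Apply u(0) = 6: A + 1 = 6 ⇒ A = 5.
So u(n) = 5 \left(-5\right)^{n} + 1.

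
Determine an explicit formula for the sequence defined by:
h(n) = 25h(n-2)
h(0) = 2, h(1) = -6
Characteristic equation: x² - 25 = 0, which factors as (x - (-5))(x - (5)) = 0.
Roots r₁ = -5, r₂ = 5 (distinct).
General solution: h(n) = A·(-5)^n + B·(5)^n.
From h(0) = 2: A + B = 2.
From h(1) = -6: -5A + 5B = -6.
Solving: A = \frac{8}{5}, B = \frac{2}{5}.
So h(n) = \frac{8 \left(-5\right)^{n}}{5} + \frac{2 \cdot 5^{n}}{5}.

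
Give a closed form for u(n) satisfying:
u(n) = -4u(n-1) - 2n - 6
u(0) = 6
First-order linear with linear forcing.
Homogeneous solution: u_h(n) = A·(-4)^n.
Try particular u_p(n) = pn + q. Substituting:
  pn + q = -4(p(n-1) + q) - 2n - 6.
Matching the n-coefficient: p = -4p - 2 ⇒ p = - \frac{2}{5}.
Matching constants: q = 4p - 4q - 6 ⇒ q = - \frac{38}{25}.
General: u(n) = A·(-4)^n - \frac{2 n}{5} - \frac{38}{25}.
Apply u(0) = 6: A - \frac{38}{25} = 6 ⇒ A = \frac{188}{25}.
So u(n) = \frac{188 \left(-4\right)^{n}}{25} - \frac{2 n}{5} - \frac{38}{25}.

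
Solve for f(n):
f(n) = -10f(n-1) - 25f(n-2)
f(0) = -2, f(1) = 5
Characteristic equation: x² + 10x + 25 = 0, which is (x - (-5))².
Repeated root r = -5.
General solution: f(n) = (A + Bn)·(-5)^n.
From f(0) = -2: A = -2.
From f(1) = 5: (A + B)·(-5) = 5 ⇒ B = 1.
So f(n) = \left(n - 2\right) \cdot (-5)^n.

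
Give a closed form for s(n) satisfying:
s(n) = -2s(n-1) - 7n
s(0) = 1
First-order linear with linear forcing.
Homogeneous solution: s_h(n) = A·(-2)^n.
Try particular s_p(n) = pn + q. Substituting:
  pn + q = -2(p(n-1) + q) - 7n.
Matching the n-coefficient: p = -2p - 7 ⇒ p = - \frac{7}{3}.
Matching constants: q = 2p - 2q ⇒ q = - \frac{14}{9}.
General: s(n) = A·(-2)^n - \frac{7 n}{3} - \frac{14}{9}.
Apply s(0) = 1: A - \frac{14}{9} = 1 ⇒ A = \frac{23}{9}.
So s(n) = \frac{23 \left(-2\right)^{n}}{9} - \frac{7 n}{3} - \frac{14}{9}.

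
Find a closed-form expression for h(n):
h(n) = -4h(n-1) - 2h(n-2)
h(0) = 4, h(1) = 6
Characteristic equation: x² + 4x + 2 = 0.
Discriminant Δ = (-4)² + 4·(-2) = 8.
Roots r₁,₂ = (-4 ± √8)/2, so r₁ = -2 + \sqrt{2}, r₂ = -2 - \sqrt{2}.
General solution: h(n) = A·r₁^n + B·r₂^n.
From the initial conditions, A + B = 4 and r₁A + r₂B = 6.
Since r₁ - r₂ = √8: A = (6 - (4)r₂)/√8 = 2 + \frac{7 \sqrt{2}}{2}, and B = 4 - A = 2 - \frac{7 \sqrt{2}}{2}.
So h(n) = \left(2 + \frac{7 \sqrt{2}}{2}\right)\left(-2 + \sqrt{2}\right)^n + \left(2 - \frac{7 \sqrt{2}}{2}\right)\left(-2 - \sqrt{2}\right)^n.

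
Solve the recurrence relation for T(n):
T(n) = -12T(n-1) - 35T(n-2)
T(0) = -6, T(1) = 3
Characteristic equation: x² + 12x + 35 = 0, which factors as (x - (-5))(x - (-7)) = 0.
Roots r₁ = -5, r₂ = -7 (distinct).
General solution: T(n) = A·(-5)^n + B·(-7)^n.
From T(0) = -6: A + B = -6.
From T(1) = 3: -5A - 7B = 3.
Solving: A = - \frac{39}{2}, B = \frac{27}{2}.
So T(n) = - \frac{39 \left(-5\right)^{n}}{2} + \frac{27 \left(-7\right)^{n}}{2}.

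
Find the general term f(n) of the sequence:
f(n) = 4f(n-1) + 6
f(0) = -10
First-order linear non-homogeneous.
Homogeneous solution: f_h(n) = A·(4)^n.
Try constant particular solution f_p = K: K = 4K + 6 ⇒ K = -2.
General: f(n) = A·(4)^n - 2.
Apply f(0) = -10: A - 2 = -10 ⇒ A = -8.
So f(n) = - 8 \cdot 4^{n} - 2.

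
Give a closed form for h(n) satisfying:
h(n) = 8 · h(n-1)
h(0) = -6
Pure geometric recurrence with ratio 8.
By induction h(n) = h(0) · (8)^n = - 6 \cdot 8^{n}.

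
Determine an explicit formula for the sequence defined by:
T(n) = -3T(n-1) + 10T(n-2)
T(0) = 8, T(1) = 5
Characteristic equation: x² + 3x - 10 = 0, which factors as (x - (-5))(x - (2)) = 0.
Roots r₁ = -5, r₂ = 2 (distinct).
General solution: T(n) = A·(-5)^n + B·(2)^n.
From T(0) = 8: A + B = 8.
From T(1) = 5: -5A + 2B = 5.
Solving: A = \frac{11}{7}, B = \frac{45}{7}.
So T(n) = \frac{11 \left(-5\right)^{n}}{7} + \frac{45 \cdot 2^{n}}{7}.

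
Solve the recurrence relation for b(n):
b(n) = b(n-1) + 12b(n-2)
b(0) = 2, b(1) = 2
Characteristic equation: x² - x - 12 = 0, which factors as (x - (4))(x - (-3)) = 0.
Roots r₁ = 4, r₂ = -3 (distinct).
General solution: b(n) = A·(4)^n + B·(-3)^n.
From b(0) = 2: A + B = 2.
From b(1) = 2: 4A - 3B = 2.
Solving: A = \frac{8}{7}, B = \frac{6}{7}.
So b(n) = \frac{6 \left(-3\right)^{n}}{7} + \frac{8 \cdot 4^{n}}{7}.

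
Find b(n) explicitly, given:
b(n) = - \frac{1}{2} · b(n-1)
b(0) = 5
Pure geometric recurrence with ratio - \frac{1}{2}.
By induction b(n) = b(0) · (- \frac{1}{2})^n = 5 \left(- \frac{1}{2}\right)^{n}.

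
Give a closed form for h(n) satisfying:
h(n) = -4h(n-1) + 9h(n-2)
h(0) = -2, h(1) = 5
Characteristic equation: x² + 4x - 9 = 0.
Discriminant Δ = (-4)² + 4·(9) = 52.
Roots r₁,₂ = (-4 ± √52)/2, so r₁ = -2 + \sqrt{13}, r₂ = - \sqrt{13} - 2.
General solution: h(n) = A·r₁^n + B·r₂^n.
From the initial conditions, A + B = -2 and r₁A + r₂B = 5.
Since r₁ - r₂ = √52: A = (5 - (-2)r₂)/√52 = -1 + \frac{\sqrt{13}}{26}, and B = -2 - A = -1 - \frac{\sqrt{13}}{26}.
So h(n) = \left(-1 + \frac{\sqrt{13}}{26}\right)\left(-2 + \sqrt{13}\right)^n + \left(-1 - \frac{\sqrt{13}}{26}\right)\left(- \sqrt{13} - 2\right)^n.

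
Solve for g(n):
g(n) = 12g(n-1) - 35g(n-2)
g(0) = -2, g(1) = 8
Characteristic equation: x² - 12x + 35 = 0, which factors as (x - (7))(x - (5)) = 0.
Roots r₁ = 7, r₂ = 5 (distinct).
General solution: g(n) = A·(7)^n + B·(5)^n.
From g(0) = -2: A + B = -2.
From g(1) = 8: 7A + 5B = 8.
Solving: A = 9, B = -11.
So g(n) = - 11 \cdot 5^{n} + 9 \cdot 7^{n}.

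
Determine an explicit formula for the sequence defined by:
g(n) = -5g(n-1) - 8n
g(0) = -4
First-order linear with linear forcing.
Homogeneous solution: g_h(n) = A·(-5)^n.
Try particular g_p(n) = pn + q. Substituting:
  pn + q = -5(p(n-1) + q) - 8n.
Matching the n-coefficient: p = -5p - 8 ⇒ p = - \frac{4}{3}.
Matching constants: q = 5p - 5q ⇒ q = - \frac{10}{9}.
General: g(n) = A·(-5)^n - \frac{4 n}{3} - \frac{10}{9}.
Apply g(0) = -4: A - \frac{10}{9} = -4 ⇒ A = - \frac{26}{9}.
So g(n) = - \frac{26 \left(-5\right)^{n}}{9} - \frac{4 n}{3} - \frac{10}{9}.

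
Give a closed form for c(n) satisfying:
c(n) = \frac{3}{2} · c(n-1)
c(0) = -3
Pure geometric recurrence with ratio \frac{3}{2}.
By induction c(n) = c(0) · (\frac{3}{2})^n = - 3 \left(\frac{3}{2}\right)^{n}.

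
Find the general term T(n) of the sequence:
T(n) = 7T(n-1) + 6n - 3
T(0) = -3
First-order linear with linear forcing.
Homogeneous solution: T_h(n) = A·(7)^n.
Try particular T_p(n) = pn + q. Substituting:
  pn + q = 7(p(n-1) + q) + 6n - 3.
Matching the n-coefficient: p = 7p + 6 ⇒ p = -1.
Matching constants: q = -7p + 7q - 3 ⇒ q = - \frac{2}{3}.
General: T(n) = A·(7)^n - n - \frac{2}{3}.
Apply T(0) = -3: A - \frac{2}{3} = -3 ⇒ A = - \frac{7}{3}.
So T(n) = - \frac{7 \cdot 7^{n}}{3} - n - \frac{2}{3}.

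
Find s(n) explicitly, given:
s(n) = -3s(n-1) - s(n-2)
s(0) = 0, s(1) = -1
Characteristic equation: x² + 3x + 1 = 0.
Discriminant Δ = (-3)² + 4·(-1) = 5.
Roots r₁,₂ = (-3 ± √5)/2, so r₁ = - \frac{3}{2} + \frac{\sqrt{5}}{2}, r₂ = - \frac{3}{2} - \frac{\sqrt{5}}{2}.
General solution: s(n) = A·r₁^n + B·r₂^n.
From the initial conditions, A + B = 0 and r₁A + r₂B = -1.
Since r₁ - r₂ = √5: A = (-1 - (0)r₂)/√5 = - \frac{\sqrt{5}}{5}, and B = 0 - A = \frac{\sqrt{5}}{5}.
So s(n) = \left(- \frac{\sqrt{5}}{5}\right)\left(- \frac{3}{2} + \frac{\sqrt{5}}{2}\right)^n + \left(\frac{\sqrt{5}}{5}\right)\left(- \frac{3}{2} - \frac{\sqrt{5}}{2}\right)^n.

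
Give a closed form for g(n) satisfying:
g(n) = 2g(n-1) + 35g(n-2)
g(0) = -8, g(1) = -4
Characteristic equation: x² - 2x - 35 = 0, which factors as (x - (-5))(x - (7)) = 0.
Roots r₁ = -5, r₂ = 7 (distinct).
General solution: g(n) = A·(-5)^n + B·(7)^n.
From g(0) = -8: A + B = -8.
From g(1) = -4: -5A + 7B = -4.
Solving: A = - \frac{13}{3}, B = - \frac{11}{3}.
So g(n) = - \frac{13 \left(-5\right)^{n}}{3} - \frac{11 \cdot 7^{n}}{3}.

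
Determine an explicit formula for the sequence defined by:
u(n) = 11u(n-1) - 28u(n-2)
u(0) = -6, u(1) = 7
Characteristic equation: x² - 11x + 28 = 0, which factors as (x - (4))(x - (7)) = 0.
Roots r₁ = 4, r₂ = 7 (distinct).
General solution: u(n) = A·(4)^n + B·(7)^n.
From u(0) = -6: A + B = -6.
From u(1) = 7: 4A + 7B = 7.
Solving: A = - \frac{49}{3}, B = \frac{31}{3}.
So u(n) = - \frac{49 \cdot 4^{n}}{3} + \frac{31 \cdot 7^{n}}{3}.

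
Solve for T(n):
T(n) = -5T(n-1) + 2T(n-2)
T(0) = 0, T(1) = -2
Characteristic equation: x² + 5x - 2 = 0.
Discriminant Δ = (-5)² + 4·(2) = 33.
Roots r₁,₂ = (-5 ± √33)/2, so r₁ = - \frac{5}{2} + \frac{\sqrt{33}}{2}, r₂ = - \frac{\sqrt{33}}{2} - \frac{5}{2}.
General solution: T(n) = A·r₁^n + B·r₂^n.
From the initial conditions, A + B = 0 and r₁A + r₂B = -2.
Since r₁ - r₂ = √33: A = (-2 - (0)r₂)/√33 = - \frac{2 \sqrt{33}}{33}, and B = 0 - A = \frac{2 \sqrt{33}}{33}.
So T(n) = \left(- \frac{2 \sqrt{33}}{33}\right)\left(- \frac{5}{2} + \frac{\sqrt{33}}{2}\right)^n + \left(\frac{2 \sqrt{33}}{33}\right)\left(- \frac{\sqrt{33}}{2} - \frac{5}{2}\right)^n.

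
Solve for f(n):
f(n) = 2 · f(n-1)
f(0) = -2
Pure geometric recurrence with ratio 2.
By induction f(n) = f(0) · (2)^n = - 2 \cdot 2^{n}.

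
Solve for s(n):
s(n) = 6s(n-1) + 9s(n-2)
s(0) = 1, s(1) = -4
Characteristic equation: x² - 6x - 9 = 0.
Discriminant Δ = (6)² + 4·(9) = 72.
Roots r₁,₂ = (6 ± √72)/2, so r₁ = 3 + 3 \sqrt{2}, r₂ = 3 - 3 \sqrt{2}.
General solution: s(n) = A·r₁^n + B·r₂^n.
From the initial conditions, A + B = 1 and r₁A + r₂B = -4.
Since r₁ - r₂ = √72: A = (-4 - (1)r₂)/√72 = \frac{1}{2} - \frac{7 \sqrt{2}}{12}, and B = 1 - A = \frac{1}{2} + \frac{7 \sqrt{2}}{12}.
So s(n) = \left(\frac{1}{2} - \frac{7 \sqrt{2}}{12}\right)\left(3 + 3 \sqrt{2}\right)^n + \left(\frac{1}{2} + \frac{7 \sqrt{2}}{12}\right)\left(3 - 3 \sqrt{2}\right)^n.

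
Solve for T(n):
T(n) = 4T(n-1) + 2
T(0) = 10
First-order linear non-homogeneous.
Homogeneous solution: T_h(n) = A·(4)^n.
Try constant particular solution T_p = K: K = 4K + 2 ⇒ K = - \frac{2}{3}.
General: T(n) = A·(4)^n - \frac{2}{3}.
Apply T(0) = 10: A - \frac{2}{3} = 10 ⇒ A = \frac{32}{3}.
So T(n) = \frac{32 \cdot 4^{n}}{3} - \frac{2}{3}.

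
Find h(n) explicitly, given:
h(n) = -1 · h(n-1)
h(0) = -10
Pure geometric recurrence with ratio -1.
By induction h(n) = h(0) · (-1)^n = - 10 \left(-1\right)^{n}.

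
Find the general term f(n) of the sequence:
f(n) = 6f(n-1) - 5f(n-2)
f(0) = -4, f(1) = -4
Characteristic equation: x² - 6x + 5 = 0, which factors as (x - (5))(x - (1)) = 0.
Roots r₁ = 5, r₂ = 1 (distinct).
General solution: f(n) = A·(5)^n + B·(1)^n.
From f(0) = -4: A + B = -4.
From f(1) = -4: 5A + B = -4.
Solving: A = 0, B = -4.
So f(n) = -4.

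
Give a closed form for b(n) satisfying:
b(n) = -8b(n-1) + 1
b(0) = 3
First-order linear non-homogeneous.
Homogeneous solution: b_h(n) = A·(-8)^n.
Try constant particular solution b_p = K: K = -8K + 1 ⇒ K = \frac{1}{9}.
General: b(n) = A·(-8)^n + \frac{1}{9}.
Apply b(0) = 3: A + \frac{1}{9} = 3 ⇒ A = \frac{26}{9}.
So b(n) = \frac{26 \left(-8\right)^{n}}{9} + \frac{1}{9}.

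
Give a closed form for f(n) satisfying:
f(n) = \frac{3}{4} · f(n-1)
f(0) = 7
Pure geometric recurrence with ratio \frac{3}{4}.
By induction f(n) = f(0) · (\frac{3}{4})^n = 7 \left(\frac{3}{4}\right)^{n}.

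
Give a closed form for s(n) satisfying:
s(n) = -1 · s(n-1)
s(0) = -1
Pure geometric recurrence with ratio -1.
By induction s(n) = s(0) · (-1)^n = - \left(-1\right)^{n}.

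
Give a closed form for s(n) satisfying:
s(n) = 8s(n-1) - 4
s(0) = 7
First-order linear non-homogeneous.
Homogeneous solution: s_h(n) = A·(8)^n.
Try constant particular solution s_p = K: K = 8K - 4 ⇒ K = \frac{4}{7}.
General: s(n) = A·(8)^n + \frac{4}{7}.
Apply s(0) = 7: A + \frac{4}{7} = 7 ⇒ A = \frac{45}{7}.
So s(n) = \frac{45 \cdot 8^{n}}{7} + \frac{4}{7}.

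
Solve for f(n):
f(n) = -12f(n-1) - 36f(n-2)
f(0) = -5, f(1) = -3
Characteristic equation: x² + 12x + 36 = 0, which is (x - (-6))².
Repeated root r = -6.
General solution: f(n) = (A + Bn)·(-6)^n.
From f(0) = -5: A = -5.
From f(1) = -3: (A + B)·(-6) = -3 ⇒ B = \frac{11}{2}.
So f(n) = \left(\frac{11 n}{2} - 5\right) \cdot (-6)^n.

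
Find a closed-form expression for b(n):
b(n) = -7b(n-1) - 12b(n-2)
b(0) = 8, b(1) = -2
Characteristic equation: x² + 7x + 12 = 0, which factors as (x - (-3))(x - (-4)) = 0.
Roots r₁ = -3, r₂ = -4 (distinct).
General solution: b(n) = A·(-3)^n + B·(-4)^n.
From b(0) = 8: A + B = 8.
From b(1) = -2: -3A - 4B = -2.
Solving: A = 30, B = -22.
So b(n) = 30 \left(-3\right)^{n} - 22 \left(-4\right)^{n}.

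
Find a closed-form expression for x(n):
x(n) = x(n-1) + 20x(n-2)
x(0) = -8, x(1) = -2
Characteristic equation: x² - x - 20 = 0, which factors as (x - (-4))(x - (5)) = 0.
Roots r₁ = -4, r₂ = 5 (distinct).
General solution: x(n) = A·(-4)^n + B·(5)^n.
From x(0) = -8: A + B = -8.
From x(1) = -2: -4A + 5B = -2.
Solving: A = - \frac{38}{9}, B = - \frac{34}{9}.
So x(n) = - \frac{38 \left(-4\right)^{n}}{9} - \frac{34 \cdot 5^{n}}{9}.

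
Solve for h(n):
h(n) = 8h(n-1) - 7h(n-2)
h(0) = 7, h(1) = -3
Characteristic equation: x² - 8x + 7 = 0, which factors as (x - (7))(x - (1)) = 0.
Roots r₁ = 7, r₂ = 1 (distinct).
General solution: h(n) = A·(7)^n + B·(1)^n.
From h(0) = 7: A + B = 7.
From h(1) = -3: 7A + B = -3.
Solving: A = - \frac{5}{3}, B = \frac{26}{3}.
So h(n) = \frac{26}{3} - \frac{5 \cdot 7^{n}}{3}.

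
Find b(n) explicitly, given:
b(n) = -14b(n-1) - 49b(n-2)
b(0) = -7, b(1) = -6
Characteristic equation: x² + 14x + 49 = 0, which is (x - (-7))².
Repeated root r = -7.
General solution: b(n) = (A + Bn)·(-7)^n.
From b(0) = -7: A = -7.
From b(1) = -6: (A + B)·(-7) = -6 ⇒ B = \frac{55}{7}.
So b(n) = \left(\frac{55 n}{7} - 7\right) \cdot (-7)^n.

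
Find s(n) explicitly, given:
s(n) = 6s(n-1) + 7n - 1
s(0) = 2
First-order linear with linear forcing.
Homogeneous solution: s_h(n) = A·(6)^n.
Try particular s_p(n) = pn + q. Substituting:
  pn + q = 6(p(n-1) + q) + 7n - 1.
Matching the n-coefficient: p = 6p + 7 ⇒ p = - \frac{7}{5}.
Matching constants: q = -6p + 6q - 1 ⇒ q = - \frac{37}{25}.
General: s(n) = A·(6)^n - \frac{7 n}{5} - \frac{37}{25}.
Apply s(0) = 2: A - \frac{37}{25} = 2 ⇒ A = \frac{87}{25}.
So s(n) = \frac{87 \cdot 6^{n}}{25} - \frac{7 n}{5} - \frac{37}{25}.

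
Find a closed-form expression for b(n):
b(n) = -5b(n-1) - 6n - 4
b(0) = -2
First-order linear with linear forcing.
Homogeneous solution: b_h(n) = A·(-5)^n.
Try particular b_p(n) = pn + q. Substituting:
  pn + q = -5(p(n-1) + q) - 6n - 4.
Matching the n-coefficient: p = -5p - 6 ⇒ p = -1.
Matching constants: q = 5p - 5q - 4 ⇒ q = - \frac{3}{2}.
General: b(n) = A·(-5)^n - n - \frac{3}{2}.
Apply b(0) = -2: A - \frac{3}{2} = -2 ⇒ A = - \frac{1}{2}.
So b(n) = - \frac{\left(-5\right)^{n}}{2} - n - \frac{3}{2}.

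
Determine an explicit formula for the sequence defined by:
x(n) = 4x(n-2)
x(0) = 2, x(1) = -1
Characteristic equation: x² - 4 = 0, which factors as (x - (2))(x - (-2)) = 0.
Roots r₁ = 2, r₂ = -2 (distinct).
General solution: x(n) = A·(2)^n + B·(-2)^n.
From x(0) = 2: A + B = 2.
From x(1) = -1: 2A - 2B = -1.
Solving: A = \frac{3}{4}, B = \frac{5}{4}.
So x(n) = \frac{5 \left(-2\right)^{n}}{4} + \frac{3 \cdot 2^{n}}{4}.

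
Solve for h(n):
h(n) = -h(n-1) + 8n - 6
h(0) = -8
First-order linear with linear forcing.
Homogeneous solution: h_h(n) = A·(-1)^n.
Try particular h_p(n) = pn + q. Substituting:
  pn + q = -(p(n-1) + q) + 8n - 6.
Matching the n-coefficient: p = -p + 8 ⇒ p = 4.
Matching constants: q = p - q - 6 ⇒ q = -1.
General: h(n) = A·(-1)^n + 4 n - 1.
Apply h(0) = -8: A - 1 = -8 ⇒ A = -7.
So h(n) = - 7 \left(-1\right)^{n} + 4 n - 1.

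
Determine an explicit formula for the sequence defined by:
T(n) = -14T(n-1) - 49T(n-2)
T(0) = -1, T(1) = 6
Characteristic equation: x² + 14x + 49 = 0, which is (x - (-7))².
Repeated root r = -7.
General solution: T(n) = (A + Bn)·(-7)^n.
From T(0) = -1: A = -1.
From T(1) = 6: (A + B)·(-7) = 6 ⇒ B = \frac{1}{7}.
So T(n) = \left(\frac{n}{7} - 1\right) \cdot (-7)^n.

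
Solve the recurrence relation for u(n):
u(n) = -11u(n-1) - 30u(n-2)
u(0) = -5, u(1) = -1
Characteristic equation: x² + 11x + 30 = 0, which factors as (x - (-6))(x - (-5)) = 0.
Roots r₁ = -6, r₂ = -5 (distinct).
General solution: u(n) = A·(-6)^n + B·(-5)^n.
From u(0) = -5: A + B = -5.
From u(1) = -1: -6A - 5B = -1.
Solving: A = 26, B = -31.
So u(n) = - 31 \left(-5\right)^{n} + 26 \left(-6\right)^{n}.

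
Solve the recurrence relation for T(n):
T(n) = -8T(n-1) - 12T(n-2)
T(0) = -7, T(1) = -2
Characteristic equation: x² + 8x + 12 = 0, which factors as (x - (-2))(x - (-6)) = 0.
Roots r₁ = -2, r₂ = -6 (distinct).
General solution: T(n) = A·(-2)^n + B·(-6)^n.
From T(0) = -7: A + B = -7.
From T(1) = -2: -2A - 6B = -2.
Solving: A = -11, B = 4.
So T(n) = - 11 \left(-2\right)^{n} + 4 \left(-6\right)^{n}.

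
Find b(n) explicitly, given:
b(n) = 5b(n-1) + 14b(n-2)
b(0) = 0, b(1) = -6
Characteristic equation: x² - 5x - 14 = 0, which factors as (x - (7))(x - (-2)) = 0.
Roots r₁ = 7, r₂ = -2 (distinct).
General solution: b(n) = A·(7)^n + B·(-2)^n.
From b(0) = 0: A + B = 0.
From b(1) = -6: 7A - 2B = -6.
Solving: A = - \frac{2}{3}, B = \frac{2}{3}.
So b(n) = \frac{2 \left(-2\right)^{n}}{3} - \frac{2 \cdot 7^{n}}{3}.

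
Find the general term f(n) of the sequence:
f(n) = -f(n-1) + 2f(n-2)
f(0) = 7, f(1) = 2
Characteristic equation: x² + x - 2 = 0, which factors as (x - (1))(x - (-2)) = 0.
Roots r₁ = 1, r₂ = -2 (distinct).
General solution: f(n) = A·(1)^n + B·(-2)^n.
From f(0) = 7: A + B = 7.
From f(1) = 2: A - 2B = 2.
Solving: A = \frac{16}{3}, B = \frac{5}{3}.
So f(n) = \frac{5 \left(-2\right)^{n}}{3} + \frac{16}{3}.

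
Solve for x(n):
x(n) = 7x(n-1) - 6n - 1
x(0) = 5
First-order linear with linear forcing.
Homogeneous solution: x_h(n) = A·(7)^n.
Try particular x_p(n) = pn + q. Substituting:
  pn + q = 7(p(n-1) + q) - 6n - 1.
Matching the n-coefficient: p = 7p - 6 ⇒ p = 1.
Matching constants: q = -7p + 7q - 1 ⇒ q = \frac{4}{3}.
General: x(n) = A·(7)^n + n + \frac{4}{3}.
Apply x(0) = 5: A + \frac{4}{3} = 5 ⇒ A = \frac{11}{3}.
So x(n) = \frac{11 \cdot 7^{n}}{3} + n + \frac{4}{3}.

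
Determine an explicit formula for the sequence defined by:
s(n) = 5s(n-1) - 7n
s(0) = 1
First-order linear with linear forcing.
Homogeneous solution: s_h(n) = A·(5)^n.
Try particular s_p(n) = pn + q. Substituting:
  pn + q = 5(p(n-1) + q) - 7n.
Matching the n-coefficient: p = 5p - 7 ⇒ p = \frac{7}{4}.
Matching constants: q = -5p + 5q ⇒ q = \frac{35}{16}.
General: s(n) = A·(5)^n + \frac{7 n}{4} + \frac{35}{16}.
Apply s(0) = 1: A + \frac{35}{16} = 1 ⇒ A = - \frac{19}{16}.
So s(n) = - \frac{19 \cdot 5^{n}}{16} + \frac{7 n}{4} + \frac{35}{16}.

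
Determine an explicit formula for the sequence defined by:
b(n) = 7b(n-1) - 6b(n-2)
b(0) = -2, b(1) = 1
Characteristic equation: x² - 7x + 6 = 0, which factors as (x - (1))(x - (6)) = 0.
Roots r₁ = 1, r₂ = 6 (distinct).
General solution: b(n) = A·(1)^n + B·(6)^n.
From b(0) = -2: A + B = -2.
From b(1) = 1: A + 6B = 1.
Solving: A = - \frac{13}{5}, B = \frac{3}{5}.
So b(n) = \frac{3 \cdot 6^{n}}{5} - \frac{13}{5}.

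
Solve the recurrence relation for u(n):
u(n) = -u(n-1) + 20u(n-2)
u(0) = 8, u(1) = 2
Characteristic equation: x² + x - 20 = 0, which factors as (x - (4))(x - (-5)) = 0.
Roots r₁ = 4, r₂ = -5 (distinct).
General solution: u(n) = A·(4)^n + B·(-5)^n.
From u(0) = 8: A + B = 8.
From u(1) = 2: 4A - 5B = 2.
Solving: A = \frac{14}{3}, B = \frac{10}{3}.
So u(n) = \frac{10 \left(-5\right)^{n}}{3} + \frac{14 \cdot 4^{n}}{3}.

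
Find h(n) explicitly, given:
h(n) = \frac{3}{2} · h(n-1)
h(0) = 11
Pure geometric recurrence with ratio \frac{3}{2}.
By induction h(n) = h(0) · (\frac{3}{2})^n = 11 \left(\frac{3}{2}\right)^{n}.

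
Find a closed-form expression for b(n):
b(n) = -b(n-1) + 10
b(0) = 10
First-order linear non-homogeneous.
Homogeneous solution: b_h(n) = A·(-1)^n.
Try constant particular solution b_p = K: K = -K + 10 ⇒ K = 5.
General: b(n) = A·(-1)^n + 5.
Apply b(0) = 10: A + 5 = 10 ⇒ A = 5.
So b(n) = 5 \left(-1\right)^{n} + 5.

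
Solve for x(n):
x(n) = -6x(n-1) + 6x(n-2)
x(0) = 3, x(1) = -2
Characteristic equation: x² + 6x - 6 = 0.
Discriminant Δ = (-6)² + 4·(6) = 60.
Roots r₁,₂ = (-6 ± √60)/2, so r₁ = -3 + \sqrt{15}, r₂ = - \sqrt{15} - 3.
General solution: x(n) = A·r₁^n + B·r₂^n.
From the initial conditions, A + B = 3 and r₁A + r₂B = -2.
Since r₁ - r₂ = √60: A = (-2 - (3)r₂)/√60 = \frac{7 \sqrt{15}}{30} + \frac{3}{2}, and B = 3 - A = \frac{3}{2} - \frac{7 \sqrt{15}}{30}.
So x(n) = \left(\frac{7 \sqrt{15}}{30} + \frac{3}{2}\right)\left(-3 + \sqrt{15}\right)^n + \left(\frac{3}{2} - \frac{7 \sqrt{15}}{30}\right)\left(- \sqrt{15} - 3\right)^n.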